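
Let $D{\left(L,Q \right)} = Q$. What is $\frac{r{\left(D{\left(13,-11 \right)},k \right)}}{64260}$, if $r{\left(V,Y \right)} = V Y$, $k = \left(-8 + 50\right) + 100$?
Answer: $- \frac{781}{32130} \approx -0.024307$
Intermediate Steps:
$k = 142$ ($k = 42 + 100 = 142$)
$\frac{r{\left(D{\left(13,-11 \right)},k \right)}}{64260} = \frac{\left(-11\right) 142}{64260} = \left(-1562\right) \frac{1}{64260} = - \frac{781}{32130}$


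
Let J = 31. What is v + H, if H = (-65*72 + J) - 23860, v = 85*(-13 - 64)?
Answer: -35054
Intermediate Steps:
v = -6545 (v = 85*(-77) = -6545)
H = -28509 (H = (-65*72 + 31) - 23860 = (-4680 + 31) - 23860 = -4649 - 23860 = -28509)
v + H = -6545 - 28509 = -35054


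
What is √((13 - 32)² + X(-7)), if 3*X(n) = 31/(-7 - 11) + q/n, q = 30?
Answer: √5699442/126 ≈ 18.947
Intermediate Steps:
X(n) = -31/54 + 10/n (X(n) = (31/(-7 - 11) + 30/n)/3 = (31/(-18) + 30/n)/3 = (31*(-1/18) + 30/n)/3 = (-31/18 + 30/n)/3 = -31/54 + 10/n)
√((13 - 32)² + X(-7)) = √((13 - 32)² + (-31/54 + 10/(-7))) = √((-19)² + (-31/54 + 10*(-⅐))) = √(361 + (-31/54 - 10/7)) = √(361 - 757/378) = √(135701/378) = √5699442/126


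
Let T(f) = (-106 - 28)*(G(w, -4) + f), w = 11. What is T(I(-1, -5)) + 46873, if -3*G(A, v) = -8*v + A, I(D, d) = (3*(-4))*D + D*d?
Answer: 139547/3 ≈ 46516.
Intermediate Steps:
I(D, d) = -12*D + D*d
G(A, v) = -A/3 + 8*v/3 (G(A, v) = -(-8*v + A)/3 = -(A - 8*v)/3 = -A/3 + 8*v/3)
T(f) = 5762/3 - 134*f (T(f) = (-106 - 28)*((-1/3*11 + (8/3)*(-4)) + f) = -134*((-11/3 - 32/3) + f) = -134*(-43/3 + f) = 5762/3 - 134*f)
T(I(-1, -5)) + 46873 = (5762/3 - (-134)*(-12 - 5)) + 46873 = (5762/3 - (-134)*(-17)) + 46873 = (5762/3 - 134*17) + 46873 = (5762/3 - 2278) + 46873 = -1072/3 + 46873 = 139547/3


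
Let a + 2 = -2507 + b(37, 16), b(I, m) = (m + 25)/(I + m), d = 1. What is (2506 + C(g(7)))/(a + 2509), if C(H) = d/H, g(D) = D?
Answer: 929779/287 ≈ 3239.6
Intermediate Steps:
b(I, m) = (25 + m)/(I + m)
C(H) = 1/H
a = -132936/53 (a = -2 + (-2507 + (25 + 16)/(37 + 16)) = -2 + (-2507 + 41/53) = -2 - 132830/53 = -132936/53 ≈ -2508.2)
(2506 + C(g(7)))/(a + 2509) = (2506 + 1/7)/(-132936/53 + 2509) = (2506 + 1/7)/(41/53) = (17543/7)*(53/41) = 929779/287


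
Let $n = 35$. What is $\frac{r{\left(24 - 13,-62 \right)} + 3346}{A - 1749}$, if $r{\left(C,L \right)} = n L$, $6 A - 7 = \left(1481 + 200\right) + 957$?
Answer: $- \frac{7056}{7849} \approx -0.89897$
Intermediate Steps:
$A = \frac{2645}{6}$ ($A = \frac{7}{6} + \frac{\left(1481 + 200\right) + 957}{6} = \frac{7}{6} + \frac{1681 + 957}{6} = \frac{7}{6} + \frac{1}{6} \cdot 2638 = \frac{7}{6} + \frac{1319}{3} = \frac{2645}{6} \approx 440.83$)
$r{\left(C,L \right)} = 35 L$
$\frac{r{\left(24 - 13,-62 \right)} + 3346}{A - 1749} = \frac{35 \left(-62\right) + 3346}{\frac{2645}{6} - 1749} = \frac{-2170 + 3346}{- \frac{7849}{6}} = 1176 \left(- \frac{6}{7849}\right) = - \frac{7056}{7849}$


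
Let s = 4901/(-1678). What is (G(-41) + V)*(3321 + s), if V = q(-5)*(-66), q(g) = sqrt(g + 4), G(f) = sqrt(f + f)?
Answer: 5567737*I*(-66 + sqrt(82))/1678 ≈ -1.8895e+5*I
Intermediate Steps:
G(f) = sqrt(2)*sqrt(f) (G(f) = sqrt(2*f) = sqrt(2)*sqrt(f))
q(g) = sqrt(4 + g)
V = -66*I (V = sqrt(4 - 5)*(-66) = sqrt(-1)*(-66) = I*(-66) = -66*I ≈ -66.0*I)
s = -4901/1678 (s = 4901*(-1/1678) = -4901/1678 ≈ -2.9207)
(G(-41) + V)*(3321 + s) = (sqrt(2)*sqrt(-41) - 66*I)*(3321 - 4901/1678) = (sqrt(2)*(I*sqrt(41)) - 66*I)*(5567737/1678) = (I*sqrt(82) - 66*I)*(5567737/1678) = (-66*I + I*sqrt(82))*(5567737/1678) = -183735321*I/839 + 5567737*I*sqrt(82)/1678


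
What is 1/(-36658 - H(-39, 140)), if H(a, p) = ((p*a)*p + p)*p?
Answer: 1/106959742 ≈ 9.3493e-9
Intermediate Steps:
H(a, p) = p*(p + a*p**2) (H(a, p) = ((a*p)*p + p)*p = (a*p**2 + p)*p = (p + a*p**2)*p = p*(p + a*p**2))
1/(-36658 - H(-39, 140)) = 1/(-36658 - 140**2*(1 - 39*140)) = 1/(-36658 - 19600*(1 - 5460)) = 1/(-36658 - 19600*(-5459)) = 1/(-36658 - 1*(-106996400)) = 1/(-36658 + 106996400) = 1/106959742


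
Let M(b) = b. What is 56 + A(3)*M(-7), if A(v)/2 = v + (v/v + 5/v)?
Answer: -70/3 ≈ -23.333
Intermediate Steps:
A(v) = 2 + 2*v + 10/v (A(v) = 2*(v + (v/v + 5/v)) = 2*(v + (1 + 5/v)) = 2*(1 + v + 5/v) = 2 + 2*v + 10/v)
56 + A(3)*M(-7) = 56 + (2 + 2*3 + 10/3)*(-7) = 56 + (2 + 6 + 10*(1/3))*(-7) = 56 + (2 + 6 + 10/3)*(-7) = 56 + (34/3)*(-7) = 56 - 238/3 = -70/3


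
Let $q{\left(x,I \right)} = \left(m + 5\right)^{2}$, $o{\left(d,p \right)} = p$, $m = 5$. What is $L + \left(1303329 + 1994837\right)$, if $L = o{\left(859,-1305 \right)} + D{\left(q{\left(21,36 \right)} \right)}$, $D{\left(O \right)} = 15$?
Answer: $3296876$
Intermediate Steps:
$q{\left(x,I \right)} = 100$ ($q{\left(x,I \right)} = \left(5 + 5\right)^{2} = 10^{2} = 100$)
$L = -1290$ ($L = -1305 + 15 = -1290$)
$L + \left(1303329 + 1994837\right) = -1290 + \left(1303329 + 1994837\right) = -1290 + 3298166 = 3296876$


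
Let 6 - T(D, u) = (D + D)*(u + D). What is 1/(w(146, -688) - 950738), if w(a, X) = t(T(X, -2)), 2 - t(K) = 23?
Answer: -1/950759 ≈ -1.0518e-6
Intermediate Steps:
T(D, u) = 6 - 2*D*(D + u) (T(D, u) = 6 - (D + D)*(u + D) = 6 - 2*D*(D + u))
t(K) = -21 (t(K) = 2 - 1*23 = 2 - 23 = -21)
w(a, X) = -21
1/(w(146, -688) - 950738) = 1/(-21 - 950738) = 1/(-950759) = -1/950759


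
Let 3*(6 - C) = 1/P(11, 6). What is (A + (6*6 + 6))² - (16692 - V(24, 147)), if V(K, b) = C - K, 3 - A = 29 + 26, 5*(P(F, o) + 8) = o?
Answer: -1694215/102 ≈ -16610.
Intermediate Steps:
P(F, o) = -8 + o/5
C = 617/102 (C = 6 - 1/(3*(-8 + (⅕)*6)) = 6 - 1/(3*(-8 + 6/5)) = 6 - 1/(3*(-34/5)) = 6 - ⅓*(-5/34) = 6 + 5/102 = 617/102 ≈ 6.0490)
A = -52 (A = 3 - (29 + 26) = 3 - 1*55 = 3 - 55 = -52)
V(K, b) = 617/102 - K
(A + (6*6 + 6))² - (16692 - V(24, 147)) = (-52 + (6*6 + 6))² - (16692 - (617/102 - 1*24)) = (-52 + (36 + 6))² - (16692 - (617/102 - 24)) = (-52 + 42)² - (16692 - 1*(-1831/102)) = (-10)² - (16692 + 1831/102) = 100 - 1*1704415/102 = 100 - 1704415/102 = -1694215/102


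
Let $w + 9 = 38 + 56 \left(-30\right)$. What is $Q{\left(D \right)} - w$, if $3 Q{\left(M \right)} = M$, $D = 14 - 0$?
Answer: $\frac{4967}{3} \approx 1655.7$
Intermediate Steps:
$D = 14$ ($D = 14 + 0 = 14$)
$Q{\left(M \right)} = \frac{M}{3}$
$w = -1651$ ($w = -9 + \left(38 + 56 \left(-30\right)\right) = -9 + \left(38 - 1680\right) = -9 - 1642 = -1651$)
$Q{\left(D \right)} - w = \frac{1}{3} \cdot 14 - -1651 = \frac{14}{3} + 1651 = \frac{4967}{3}$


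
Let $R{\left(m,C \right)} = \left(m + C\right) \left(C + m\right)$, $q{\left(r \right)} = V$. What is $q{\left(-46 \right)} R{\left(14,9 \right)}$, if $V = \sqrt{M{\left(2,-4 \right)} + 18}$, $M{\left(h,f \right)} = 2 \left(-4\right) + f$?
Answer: $529 \sqrt{6} \approx 1295.8$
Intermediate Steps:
$M{\left(h,f \right)} = -8 + f$
$V = \sqrt{6}$ ($V = \sqrt{\left(-8 - 4\right) + 18} = \sqrt{-12 + 18} = \sqrt{6} \approx 2.4495$)
$q{\left(r \right)} = \sqrt{6}$
$R{\left(m,C \right)} = \left(C + m\right)^{2}$ ($R{\left(m,C \right)} = \left(C + m\right) \left(C + m\right) = \left(C + m\right)^{2}$)
$q{\left(-46 \right)} R{\left(14,9 \right)} = \sqrt{6} \left(9 + 14\right)^{2} = \sqrt{6} \cdot 23^{2} = \sqrt{6} \cdot 529 = 529 \sqrt{6}$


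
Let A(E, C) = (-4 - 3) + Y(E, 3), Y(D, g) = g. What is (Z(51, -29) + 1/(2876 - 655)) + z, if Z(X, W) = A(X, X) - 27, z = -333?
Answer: -808443/2221 ≈ -364.00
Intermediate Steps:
A(E, C) = -4 (A(E, C) = (-4 - 3) + 3 = -7 + 3 = -4)
Z(X, W) = -31 (Z(X, W) = -4 - 27 = -31)
(Z(51, -29) + 1/(2876 - 655)) + z = (-31 + 1/(2876 - 655)) - 333 = (-31 + 1/2221) - 333 = -68850/2221 - 333 = -808443/2221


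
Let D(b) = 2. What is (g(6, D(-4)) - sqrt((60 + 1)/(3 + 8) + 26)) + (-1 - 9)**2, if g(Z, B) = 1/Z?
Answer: 601/6 - sqrt(3817)/11 ≈ 94.550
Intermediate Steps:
(g(6, D(-4)) - sqrt((60 + 1)/(3 + 8) + 26)) + (-1 - 9)**2 = (1/6 - sqrt((60 + 1)/(3 + 8) + 26)) + (-1 - 9)**2 = (1/6 - sqrt(61/11 + 26)) + (-10)**2 = (1/6 - sqrt(61*(1/11) + 26)) + 100 = (1/6 - sqrt(61/11 + 26)) + 100 = (1/6 - sqrt(347/11)) + 100 = (1/6 - sqrt(3817)/11) + 100 = 601/6 - sqrt(3817)/11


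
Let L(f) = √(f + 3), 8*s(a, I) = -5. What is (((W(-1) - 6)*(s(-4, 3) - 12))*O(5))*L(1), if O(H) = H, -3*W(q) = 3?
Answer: 3535/4 ≈ 883.75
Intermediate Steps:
W(q) = -1 (W(q) = -⅓*3 = -1)
s(a, I) = -5/8 (s(a, I) = (⅛)*(-5) = -5/8)
L(f) = √(3 + f)
(((W(-1) - 6)*(s(-4, 3) - 12))*O(5))*L(1) = (((-1 - 6)*(-5/8 - 12))*5)*√(3 + 1) = (-7*(-101/8)*5)*√4 = ((707/8)*5)*2 = (3535/8)*2 = 3535/4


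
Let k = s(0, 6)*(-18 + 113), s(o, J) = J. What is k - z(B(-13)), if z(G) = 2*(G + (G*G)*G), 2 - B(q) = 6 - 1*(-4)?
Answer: 1610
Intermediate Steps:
B(q) = -8 (B(q) = 2 - (6 - 1*(-4)) = 2 - (6 + 4) = 2 - 1*10 = 2 - 10 = -8)
k = 570 (k = 6*(-18 + 113) = 6*95 = 570)
z(G) = 2*G + 2*G**3 (z(G) = 2*(G + G**2*G) = 2*(G + G**3) = 2*G + 2*G**3)
k - z(B(-13)) = 570 - 2*(-8)*(1 + (-8)**2) = 570 - 2*(-8)*(1 + 64) = 570 - 2*(-8)*65 = 570 - 1*(-1040) = 570 + 1040 = 1610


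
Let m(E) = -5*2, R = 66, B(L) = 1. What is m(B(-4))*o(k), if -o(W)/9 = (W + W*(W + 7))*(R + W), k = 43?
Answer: 21513330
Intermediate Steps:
m(E) = -10
o(W) = -9*(66 + W)*(W + W*(7 + W)) (o(W) = -9*(W + W*(W + 7))*(66 + W) = -9*(W + W*(7 + W))*(66 + W) = -9*(66 + W)*(W + W*(7 + W)))
m(B(-4))*o(k) = -(-90)*43*(528 + 43**2 + 74*43) = -(-90)*43*(528 + 1849 + 3182) = -(-90)*43*5559 = -10*(-2151333) = 21513330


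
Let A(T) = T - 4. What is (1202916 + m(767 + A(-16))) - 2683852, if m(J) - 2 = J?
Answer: -1480187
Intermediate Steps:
A(T) = -4 + T
m(J) = 2 + J
(1202916 + m(767 + A(-16))) - 2683852 = (1202916 + (2 + (767 + (-4 - 16)))) - 2683852 = (1202916 + (2 + (767 - 20))) - 2683852 = (1202916 + (2 + 747)) - 2683852 = (1202916 + 749) - 2683852 = 1203665 - 2683852 = -1480187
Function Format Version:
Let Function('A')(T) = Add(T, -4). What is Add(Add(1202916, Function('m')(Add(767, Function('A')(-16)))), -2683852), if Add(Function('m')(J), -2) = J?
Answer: -1480187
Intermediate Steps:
Function('A')(T) = Add(-4, T)
Function('m')(J) = Add(2, J)
Add(Add(1202916, Function('m')(Add(767, Function('A')(-16)))), -2683852) = Add(Add(1202916, Add(2, Add(767, Add(-4, -16)))), -2683852) = Add(Add(1202916, Add(2, Add(767, -20))), -2683852) = Add(Add(1202916, Add(2, 747)), -2683852) = Add(Add(1202916, 749), -2683852) = Add(1203665, -2683852) = -1480187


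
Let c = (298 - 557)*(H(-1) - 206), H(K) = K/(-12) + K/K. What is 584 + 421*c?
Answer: 268133909/12 ≈ 2.2344e+7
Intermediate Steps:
H(K) = 1 - K/12 (H(K) = K*(-1/12) + 1 = -K/12 + 1 = 1 - K/12)
c = 636881/12 (c = (298 - 557)*((1 - 1/12*(-1)) - 206) = -259*((1 + 1/12) - 206) = -259*(13/12 - 206) = -259*(-2459/12) = 636881/12 ≈ 53073.)
584 + 421*c = 584 + 421*(636881/12) = 584 + 268126901/12 = 268133909/12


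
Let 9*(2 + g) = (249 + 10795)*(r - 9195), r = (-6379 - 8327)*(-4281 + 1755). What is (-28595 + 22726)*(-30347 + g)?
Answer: -802397114359489/3 ≈ -2.6747e+14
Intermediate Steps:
r = 37147356 (r = -14706*(-2526) = 37147356)
g = 136717950022/3 (g = -2 + ((249 + 10795)*(37147356 - 9195))/9 = -2 + (11044*37138161)/9 = -2 + (⅑)*410153850084 = -2 + 136717950028/3 = 136717950022/3 ≈ 4.5573e+10)
(-28595 + 22726)*(-30347 + g) = (-28595 + 22726)*(-30347 + 136717950022/3) = -5869*136717858981/3 = -802397114359489/3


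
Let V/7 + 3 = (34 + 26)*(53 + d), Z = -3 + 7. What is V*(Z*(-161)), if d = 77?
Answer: -35148876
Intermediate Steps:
Z = 4
V = 54579 (V = -21 + 7*((34 + 26)*(53 + 77)) = -21 + 7*(60*130) = -21 + 7*7800 = -21 + 54600 = 54579)
V*(Z*(-161)) = 54579*(4*(-161)) = 54579*(-644) = -35148876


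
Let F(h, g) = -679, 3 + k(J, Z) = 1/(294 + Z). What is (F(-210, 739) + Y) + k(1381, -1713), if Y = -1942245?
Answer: -2757013414/1419 ≈ -1.9429e+6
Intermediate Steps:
k(J, Z) = -3 + 1/(294 + Z)
(F(-210, 739) + Y) + k(1381, -1713) = (-679 - 1942245) + (-881 - 3*(-1713))/(294 - 1713) = -1942924 + (-881 + 5139)/(-1419) = -1942924 - 1/1419*4258 = -1942924 - 4258/1419 = -2757013414/1419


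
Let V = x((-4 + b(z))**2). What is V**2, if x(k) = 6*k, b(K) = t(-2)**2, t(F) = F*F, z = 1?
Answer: 746496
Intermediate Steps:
t(F) = F**2
b(K) = 16 (b(K) = ((-2)**2)**2 = 4**2 = 16)
V = 864 (V = 6*(-4 + 16)**2 = 6*12**2 = 6*144 = 864)
V**2 = 864**2 = 746496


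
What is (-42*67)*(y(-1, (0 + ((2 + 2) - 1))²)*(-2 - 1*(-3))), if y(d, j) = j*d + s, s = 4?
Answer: 14070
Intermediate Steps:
y(d, j) = 4 + d*j (y(d, j) = j*d + 4 = d*j + 4 = 4 + d*j)
(-42*67)*(y(-1, (0 + ((2 + 2) - 1))²)*(-2 - 1*(-3))) = (-42*67)*((4 - (0 + ((2 + 2) - 1))²)*(-2 - 1*(-3))) = -2814*(4 - (0 + (4 - 1))²)*(-2 + 3) = -2814*(4 - (0 + 3)²) = -2814*(4 - 1*3²) = -2814*(4 - 1*9) = -2814*(4 - 9) = -(-14070) = -2814*(-5) = 14070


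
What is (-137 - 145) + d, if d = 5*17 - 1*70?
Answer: -267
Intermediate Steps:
d = 15 (d = 85 - 70 = 15)
(-137 - 145) + d = (-137 - 145) + 15 = -282 + 15 = -267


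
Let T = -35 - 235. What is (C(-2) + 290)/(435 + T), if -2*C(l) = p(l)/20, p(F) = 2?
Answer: 1933/1100 ≈ 1.7573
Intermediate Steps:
T = -270
C(l) = -1/20
(C(-2) + 290)/(435 + T) = (-1/20 + 290)/(435 - 270) = (5799/20)/165 = (5799/20)*(1/165) = 1933/1100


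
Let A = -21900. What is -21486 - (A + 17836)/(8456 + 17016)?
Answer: -17102729/796 ≈ -21486.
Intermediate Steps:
-21486 - (A + 17836)/(8456 + 17016) = -21486 - (-21900 + 17836)/(8456 + 17016) = -21486 - (-4064)/25472 = -21486 - 1*(-127/796) = -21486 + 127/796 = -17102729/796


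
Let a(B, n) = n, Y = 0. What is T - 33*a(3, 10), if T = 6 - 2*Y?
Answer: -324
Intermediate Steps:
T = 6 (T = 6 - 2*0 = 6 + 0 = 6)
T - 33*a(3, 10) = 6 - 33*10 = 6 - 330 = -324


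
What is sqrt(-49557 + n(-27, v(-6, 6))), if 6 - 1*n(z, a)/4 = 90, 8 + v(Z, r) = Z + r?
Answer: I*sqrt(49893) ≈ 223.37*I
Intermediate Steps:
v(Z, r) = -8 + Z + r (v(Z, r) = -8 + (Z + r) = -8 + Z + r)
n(z, a) = -336 (n(z, a) = 24 - 4*90 = 24 - 360 = -336)
sqrt(-49557 + n(-27, v(-6, 6))) = sqrt(-49557 - 336) = sqrt(-49893) = I*sqrt(49893)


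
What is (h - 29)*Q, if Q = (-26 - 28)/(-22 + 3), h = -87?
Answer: -6264/19 ≈ -329.68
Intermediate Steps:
Q = 54/19 (Q = -54/(-19) = -54*(-1/19) = 54/19 ≈ 2.8421)
(h - 29)*Q = (-87 - 29)*(54/19) = -116*54/19 = -6264/19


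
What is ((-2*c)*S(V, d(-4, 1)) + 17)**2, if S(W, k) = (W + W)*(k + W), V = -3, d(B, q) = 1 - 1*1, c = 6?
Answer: 39601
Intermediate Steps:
d(B, q) = 0 (d(B, q) = 1 - 1 = 0)
S(W, k) = 2*W*(W + k) (S(W, k) = (2*W)*(W + k) = 2*W*(W + k))
((-2*c)*S(V, d(-4, 1)) + 17)**2 = ((-2*6)*(2*(-3)*(-3 + 0)) + 17)**2 = (-24*(-3)*(-3) + 17)**2 = (-12*18 + 17)**2 = (-216 + 17)**2 = (-199)**2 = 39601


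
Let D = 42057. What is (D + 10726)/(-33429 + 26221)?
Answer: -52783/7208 ≈ -7.3228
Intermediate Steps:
(D + 10726)/(-33429 + 26221) = (42057 + 10726)/(-33429 + 26221) = 52783/(-7208) = 52783*(-1/7208) = -52783/7208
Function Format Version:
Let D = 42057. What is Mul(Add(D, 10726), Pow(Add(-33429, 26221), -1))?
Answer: Rational(-52783, 7208) ≈ -7.3228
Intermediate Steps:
Mul(Add(D, 10726), Pow(Add(-33429, 26221), -1)) = Mul(Add(42057, 10726), Pow(Add(-33429, 26221), -1)) = Mul(52783, Pow(-7208, -1)) = Mul(52783, Rational(-1, 7208)) = Rational(-52783, 7208)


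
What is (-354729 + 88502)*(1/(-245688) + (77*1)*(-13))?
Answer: 65474188221403/245688 ≈ 2.6649e+8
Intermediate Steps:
(-354729 + 88502)*(1/(-245688) + (77*1)*(-13)) = -266227*(-1/245688 + 77*(-13)) = -266227*(-1/245688 - 1001) = -266227*(-245933689/245688) = 65474188221403/245688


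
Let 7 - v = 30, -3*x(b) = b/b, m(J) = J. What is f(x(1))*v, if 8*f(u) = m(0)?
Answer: 0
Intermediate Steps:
x(b) = -⅓ (x(b) = -b/(3*b) = -⅓*1 = -⅓)
f(u) = 0 (f(u) = (⅛)*0 = 0)
v = -23 (v = 7 - 1*30 = 7 - 30 = -23)
f(x(1))*v = 0*(-23) = 0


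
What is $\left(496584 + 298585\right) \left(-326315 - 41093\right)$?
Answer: $-292151451952$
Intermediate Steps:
$\left(496584 + 298585\right) \left(-326315 - 41093\right) = 795169 \left(-367408\right) = -292151451952$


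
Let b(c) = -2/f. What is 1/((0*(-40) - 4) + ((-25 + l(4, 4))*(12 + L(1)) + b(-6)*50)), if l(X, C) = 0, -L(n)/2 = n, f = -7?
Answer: -7/1678 ≈ -0.0041716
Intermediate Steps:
L(n) = -2*n
b(c) = 2/7 (b(c) = -2/(-7) = -2*(-1/7) = 2/7)
1/((0*(-40) - 4) + ((-25 + l(4, 4))*(12 + L(1)) + b(-6)*50)) = 1/((0*(-40) - 4) + ((-25 + 0)*(12 - 2*1) + (2/7)*50)) = 1/((0 - 4) + (-25*(12 - 2) + 100/7)) = 1/(-4 + (-25*10 + 100/7)) = 1/(-4 + (-250 + 100/7)) = 1/(-4 - 1650/7) = 1/(-1678/7) = -7/1678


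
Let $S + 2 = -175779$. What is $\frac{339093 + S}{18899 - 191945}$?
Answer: $- \frac{81656}{86523} \approx -0.94375$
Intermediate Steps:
$S = -175781$ ($S = -2 - 175779 = -175781$)
$\frac{339093 + S}{18899 - 191945} = \frac{339093 - 175781}{18899 - 191945} = \frac{163312}{-173046} = 163312 \left(- \frac{1}{173046}\right) = - \frac{81656}{86523}$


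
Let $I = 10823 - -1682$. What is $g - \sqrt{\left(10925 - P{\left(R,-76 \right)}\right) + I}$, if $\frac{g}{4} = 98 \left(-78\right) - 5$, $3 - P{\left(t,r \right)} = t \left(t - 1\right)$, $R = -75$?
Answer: $-30596 - \sqrt{29127} \approx -30767.0$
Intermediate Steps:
$P{\left(t,r \right)} = 3 - t \left(-1 + t\right)$ ($P{\left(t,r \right)} = 3 - t \left(t - 1\right) = 3 - t \left(-1 + t\right)$)
$I = 12505$ ($I = 10823 + 1682 = 12505$)
$g = -30596$ ($g = 4 \left(98 \left(-78\right) - 5\right) = 4 \left(-7644 - 5\right) = 4 \left(-7649\right) = -30596$)
$g - \sqrt{\left(10925 - P{\left(R,-76 \right)}\right) + I} = -30596 - \sqrt{\left(10925 - \left(3 - 75 - \left(-75\right)^{2}\right)\right) + 12505} = -30596 - \sqrt{\left(10925 - \left(3 - 75 - 5625\right)\right) + 12505} = -30596 - \sqrt{\left(10925 - -5697\right) + 12505} = -30596 - \sqrt{\left(10925 + 5697\right) + 12505} = -30596 - \sqrt{16622 + 12505} = -30596 - \sqrt{29127}$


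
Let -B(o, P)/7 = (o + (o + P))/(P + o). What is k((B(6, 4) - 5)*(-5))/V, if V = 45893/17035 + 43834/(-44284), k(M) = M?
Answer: 30552306570/642806711 ≈ 47.530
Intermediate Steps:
B(o, P) = -7*(P + 2*o)/(P + o) (B(o, P) = -7*(o + (o + P))/(P + o) = -7*(o + (P + o))/(P + o) = -7*(P + 2*o)/(P + o))
V = 642806711/377188970 (V = 45893*(1/17035) + 43834*(-1/44284) = 45893/17035 - 21917/22142 = 642806711/377188970 ≈ 1.7042)
k((B(6, 4) - 5)*(-5))/V = ((7*(-1*4 - 2*6)/(4 + 6) - 5)*(-5))/(642806711/377188970) = ((7*(-4 - 12)/10 - 5)*(-5))*(377188970/642806711) = ((7*(1/10)*(-16) - 5)*(-5))*(377188970/642806711) = ((-56/5 - 5)*(-5))*(377188970/642806711) = -81/5*(-5)*(377188970/642806711) = 81*(377188970/642806711) = 30552306570/642806711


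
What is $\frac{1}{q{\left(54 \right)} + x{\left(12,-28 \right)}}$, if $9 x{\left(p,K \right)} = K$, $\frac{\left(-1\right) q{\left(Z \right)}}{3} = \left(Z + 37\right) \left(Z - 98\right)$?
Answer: $\frac{9}{108080} \approx 8.3272 \cdot 10^{-5}$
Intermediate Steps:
$q{\left(Z \right)} = - 3 \left(-98 + Z\right) \left(37 + Z\right)$ ($q{\left(Z \right)} = - 3 \left(Z + 37\right) \left(Z - 98\right) = - 3 \left(37 + Z\right) \left(-98 + Z\right) = - 3 \left(-98 + Z\right) \left(37 + Z\right)$)
$x{\left(p,K \right)} = \frac{K}{9}$
$\frac{1}{q{\left(54 \right)} + x{\left(12,-28 \right)}} = \frac{1}{\left(10878 - 3 \cdot 54^{2} + 183 \cdot 54\right) + \frac{1}{9} \left(-28\right)} = \frac{1}{\left(10878 - 8748 + 9882\right) - \frac{28}{9}} = \frac{1}{12012 - \frac{28}{9}} = \frac{1}{\frac{108080}{9}} = \frac{9}{108080}$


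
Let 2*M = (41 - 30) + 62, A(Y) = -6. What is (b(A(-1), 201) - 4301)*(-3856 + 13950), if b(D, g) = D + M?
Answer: -43106427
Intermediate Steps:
M = 73/2 (M = ((41 - 30) + 62)/2 = (11 + 62)/2 = (1/2)*73 = 73/2 ≈ 36.500)
b(D, g) = 73/2 + D (b(D, g) = D + 73/2 = 73/2 + D)
(b(A(-1), 201) - 4301)*(-3856 + 13950) = ((73/2 - 6) - 4301)*(-3856 + 13950) = (61/2 - 4301)*10094 = -8541/2*10094 = -43106427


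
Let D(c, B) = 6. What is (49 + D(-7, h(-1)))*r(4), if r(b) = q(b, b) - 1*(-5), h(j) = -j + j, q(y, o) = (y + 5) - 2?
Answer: 660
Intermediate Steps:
q(y, o) = 3 + y (q(y, o) = (5 + y) - 2 = 3 + y)
h(j) = 0
r(b) = 8 + b (r(b) = (3 + b) - 1*(-5) = (3 + b) + 5 = 8 + b)
(49 + D(-7, h(-1)))*r(4) = (49 + 6)*(8 + 4) = 55*12 = 660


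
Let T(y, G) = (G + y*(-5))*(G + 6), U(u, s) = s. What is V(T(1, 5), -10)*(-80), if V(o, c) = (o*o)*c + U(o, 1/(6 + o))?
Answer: -40/3 ≈ -13.333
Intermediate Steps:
T(y, G) = (6 + G)*(G - 5*y) (T(y, G) = (G - 5*y)*(6 + G) = (6 + G)*(G - 5*y))
V(o, c) = 1/(6 + o) + c*o² (V(o, c) = (o*o)*c + 1/(6 + o) = o²*c + 1/(6 + o) = c*o² + 1/(6 + o) = 1/(6 + o) + c*o²)
V(T(1, 5), -10)*(-80) = ((1 - 10*(5² - 30*1 + 6*5 - 5*5*1)²*(6 + (5² - 30*1 + 6*5 - 5*5*1)))/(6 + (5² - 30*1 + 6*5 - 5*5*1)))*(-80) = ((1 - 10*(25 - 30 + 30 - 25)²*(6 + (25 - 30 + 30 - 25)))/(6 + (25 - 30 + 30 - 25)))*(-80) = ((1 - 10*0²*(6 + 0))/(6 + 0))*(-80) = ((1 - 10*0*6)/6)*(-80) = ((1 + 0)/6)*(-80) = ((⅙)*1)*(-80) = (⅙)*(-80) = -40/3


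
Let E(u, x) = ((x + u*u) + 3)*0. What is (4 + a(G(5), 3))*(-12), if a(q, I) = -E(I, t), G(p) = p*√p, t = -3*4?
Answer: -48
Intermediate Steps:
t = -12
G(p) = p^(3/2)
E(u, x) = 0 (E(u, x) = ((x + u²) + 3)*0 = (3 + x + u²)*0 = 0)
a(q, I) = 0 (a(q, I) = -1*0 = 0)
(4 + a(G(5), 3))*(-12) = (4 + 0)*(-12) = 4*(-12) = -48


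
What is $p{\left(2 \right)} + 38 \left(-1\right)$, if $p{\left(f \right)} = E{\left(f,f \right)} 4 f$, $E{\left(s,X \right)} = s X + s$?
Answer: $10$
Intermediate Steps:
$E{\left(s,X \right)} = s + X s$ ($E{\left(s,X \right)} = X s + s = s + X s$)
$p{\left(f \right)} = 4 f^{2} \left(1 + f\right)$ ($p{\left(f \right)} = f \left(1 + f\right) 4 f = 4 f \left(1 + f\right) f = 4 f^{2} \left(1 + f\right)$)
$p{\left(2 \right)} + 38 \left(-1\right) = 4 \cdot 2^{2} \left(1 + 2\right) + 38 \left(-1\right) = 4 \cdot 4 \cdot 3 - 38 = 48 - 38 = 10$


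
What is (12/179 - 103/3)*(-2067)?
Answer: 12678289/179 ≈ 70828.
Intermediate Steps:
(12/179 - 103/3)*(-2067) = -18401/537*(-2067) = 12678289/179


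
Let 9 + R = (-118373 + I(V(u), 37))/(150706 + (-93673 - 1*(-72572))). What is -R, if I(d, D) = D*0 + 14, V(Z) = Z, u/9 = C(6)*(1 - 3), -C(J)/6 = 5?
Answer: 1284804/129605 ≈ 9.9132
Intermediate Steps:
C(J) = -30 (C(J) = -6*5 = -30)
u = 540 (u = 9*(-30*(1 - 3)) = 9*(-30*(-2)) = 9*60 = 540)
I(d, D) = 14 (I(d, D) = 0 + 14 = 14)
R = -1284804/129605 (R = -9 + (-118373 + 14)/(150706 + (-93673 - 1*(-72572))) = -9 - 118359/(150706 + (-93673 + 72572)) = -9 - 118359/(150706 - 21101) = -9 - 118359/129605 = -1284804/129605 ≈ -9.9132)
-R = -1*(-1284804/129605) = 1284804/129605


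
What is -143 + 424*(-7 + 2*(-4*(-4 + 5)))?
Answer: -6503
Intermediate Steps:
-143 + 424*(-7 + 2*(-4*(-4 + 5))) = -143 + 424*(-7 + 2*(-4*1)) = -143 + 424*(-7 + 2*(-4)) = -143 + 424*(-7 - 8) = -143 + 424*(-15) = -143 - 6360 = -6503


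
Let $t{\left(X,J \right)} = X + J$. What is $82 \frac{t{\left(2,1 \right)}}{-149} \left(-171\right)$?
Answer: $\frac{42066}{149} \approx 282.32$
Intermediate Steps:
$t{\left(X,J \right)} = J + X$
$82 \frac{t{\left(2,1 \right)}}{-149} \left(-171\right) = 82 \frac{1 + 2}{-149} \left(-171\right) = 82 \cdot 3 \left(- \frac{1}{149}\right) \left(-171\right) = 82 \left(- \frac{3}{149}\right) \left(-171\right) = \left(- \frac{246}{149}\right) \left(-171\right) = \frac{42066}{149}$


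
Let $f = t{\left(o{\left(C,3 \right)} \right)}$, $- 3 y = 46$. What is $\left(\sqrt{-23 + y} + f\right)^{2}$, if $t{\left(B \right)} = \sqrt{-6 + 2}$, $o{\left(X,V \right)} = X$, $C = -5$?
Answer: $- \frac{\left(6 + \sqrt{345}\right)^{2}}{9} \approx -67.099$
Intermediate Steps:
$y = - \frac{46}{3}$ ($y = \left(- \frac{1}{3}\right) 46 = - \frac{46}{3} \approx -15.333$)
$t{\left(B \right)} = 2 i$ ($t{\left(B \right)} = \sqrt{-4} = 2 i$)
$f = 2 i \approx 2.0 i$
$\left(\sqrt{-23 + y} + f\right)^{2} = \left(\sqrt{-23 - \frac{46}{3}} + 2 i\right)^{2} = \left(\sqrt{- \frac{115}{3}} + 2 i\right)^{2} = \left(\frac{i \sqrt{345}}{3} + 2 i\right)^{2} = \left(2 i + \frac{i \sqrt{345}}{3}\right)^{2}$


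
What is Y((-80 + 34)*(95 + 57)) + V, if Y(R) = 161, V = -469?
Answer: -308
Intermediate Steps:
Y((-80 + 34)*(95 + 57)) + V = 161 - 469 = -308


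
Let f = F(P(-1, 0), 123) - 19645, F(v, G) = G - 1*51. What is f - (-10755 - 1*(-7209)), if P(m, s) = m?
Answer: -16027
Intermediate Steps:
F(v, G) = -51 + G (F(v, G) = G - 51 = -51 + G)
f = -19573 (f = (-51 + 123) - 19645 = 72 - 19645 = -19573)
f - (-10755 - 1*(-7209)) = -19573 - (-10755 - 1*(-7209)) = -19573 - (-10755 + 7209) = -19573 - 1*(-3546) = -19573 + 3546 = -16027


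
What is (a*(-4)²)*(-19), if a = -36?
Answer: 10944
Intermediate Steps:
(a*(-4)²)*(-19) = -36*(-4)²*(-19) = -36*16*(-19) = -576*(-19) = 10944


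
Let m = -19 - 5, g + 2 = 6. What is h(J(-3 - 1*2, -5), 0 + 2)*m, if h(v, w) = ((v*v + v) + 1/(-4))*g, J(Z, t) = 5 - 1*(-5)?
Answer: -10536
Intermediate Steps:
g = 4 (g = -2 + 6 = 4)
J(Z, t) = 10 (J(Z, t) = 5 + 5 = 10)
m = -24
h(v, w) = -1 + 4*v + 4*v**2 (h(v, w) = ((v*v + v) + 1/(-4))*4 = ((v**2 + v) - 1/4)*4 = ((v + v**2) - 1/4)*4 = (-1/4 + v + v**2)*4 = -1 + 4*v + 4*v**2)
h(J(-3 - 1*2, -5), 0 + 2)*m = (-1 + 4*10 + 4*10**2)*(-24) = (-1 + 40 + 4*100)*(-24) = (-1 + 40 + 400)*(-24) = 439*(-24) = -10536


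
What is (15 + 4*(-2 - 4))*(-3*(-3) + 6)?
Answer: -135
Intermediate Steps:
(15 + 4*(-2 - 4))*(-3*(-3) + 6) = (15 + 4*(-6))*(9 + 6) = (15 - 24)*15 = -9*15 = -135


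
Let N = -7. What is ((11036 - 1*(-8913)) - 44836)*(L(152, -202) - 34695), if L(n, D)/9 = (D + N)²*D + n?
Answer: 1977157296495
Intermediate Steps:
L(n, D) = 9*n + 9*D*(-7 + D)² (L(n, D) = 9*((D - 7)²*D + n) = 9*((-7 + D)²*D + n) = 9*(D*(-7 + D)² + n) = 9*(n + D*(-7 + D)²) = 9*n + 9*D*(-7 + D)²)
((11036 - 1*(-8913)) - 44836)*(L(152, -202) - 34695) = ((11036 - 1*(-8913)) - 44836)*((9*152 + 9*(-202)*(-7 - 202)²) - 34695) = ((11036 + 8913) - 44836)*((1368 + 9*(-202)*(-209)²) - 34695) = (19949 - 44836)*((1368 + 9*(-202)*43681) - 34695) = -24887*((1368 - 79412058) - 34695) = -24887*(-79410690 - 34695) = -24887*(-79445385) = 1977157296495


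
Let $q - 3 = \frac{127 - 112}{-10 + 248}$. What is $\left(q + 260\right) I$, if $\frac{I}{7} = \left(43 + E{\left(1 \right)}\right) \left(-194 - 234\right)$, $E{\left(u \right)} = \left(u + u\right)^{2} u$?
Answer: $- \frac{629721322}{17} \approx -3.7042 \cdot 10^{7}$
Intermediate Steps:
$E{\left(u \right)} = 4 u^{3}$ ($E{\left(u \right)} = \left(2 u\right)^{2} u = 4 u^{2} u = 4 u^{3}$)
$q = \frac{729}{238}$ ($q = 3 + \frac{127 - 112}{-10 + 248} = 3 + \frac{15}{238} = \frac{729}{238} \approx 3.063$)
$I = -140812$ ($I = 7 \left(43 + 4 \cdot 1^{3}\right) \left(-194 - 234\right) = 7 \left(43 + 4 \cdot 1\right) \left(-428\right) = 7 \left(43 + 4\right) \left(-428\right) = 7 \cdot 47 \left(-428\right) = 7 \left(-20116\right) = -140812$)
$\left(q + 260\right) I = \left(\frac{729}{238} + 260\right) \left(-140812\right) = \frac{62609}{238} \left(-140812\right) = - \frac{629721322}{17}$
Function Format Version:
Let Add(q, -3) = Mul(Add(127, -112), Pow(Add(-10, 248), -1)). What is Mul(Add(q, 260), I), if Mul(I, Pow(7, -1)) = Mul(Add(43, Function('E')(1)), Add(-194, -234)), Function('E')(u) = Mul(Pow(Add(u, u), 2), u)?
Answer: Rational(-629721322, 17) ≈ -3.7042e+7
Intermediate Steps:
Function('E')(u) = Mul(4, Pow(u, 3)) (Function('E')(u) = Mul(Pow(Mul(2, u), 2), u) = Mul(Mul(4, Pow(u, 2)), u) = Mul(4, Pow(u, 3)))
q = Rational(729, 238) (q = Add(3, Mul(Add(127, -112), Pow(Add(-10, 248), -1))) = Add(3, Mul(15, Pow(238, -1))) = Add(3, Mul(15, Rational(1, 238))) = Add(3, Rational(15, 238)) = Rational(729, 238) ≈ 3.0630)
I = -140812 (I = Mul(7, Mul(Add(43, Mul(4, Pow(1, 3))), Add(-194, -234))) = Mul(7, Mul(Add(43, Mul(4, 1)), -428)) = Mul(7, Mul(Add(43, 4), -428)) = Mul(7, Mul(47, -428)) = Mul(7, -20116) = -140812)
Mul(Add(q, 260), I) = Mul(Add(Rational(729, 238), 260), -140812) = Mul(Rational(62609, 238), -140812) = Rational(-629721322, 17)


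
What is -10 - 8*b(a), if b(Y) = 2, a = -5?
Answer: -26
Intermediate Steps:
-10 - 8*b(a) = -10 - 8*2 = -10 - 16 = -26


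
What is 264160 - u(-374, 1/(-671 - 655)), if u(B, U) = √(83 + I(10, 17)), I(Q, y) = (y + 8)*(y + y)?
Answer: 264160 - √933 ≈ 2.6413e+5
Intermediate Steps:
I(Q, y) = 2*y*(8 + y) (I(Q, y) = (8 + y)*(2*y) = 2*y*(8 + y))
u(B, U) = √933 (u(B, U) = √(83 + 2*17*(8 + 17)) = √(83 + 2*17*25) = √(83 + 850) = √933)
264160 - u(-374, 1/(-671 - 655)) = 264160 - √933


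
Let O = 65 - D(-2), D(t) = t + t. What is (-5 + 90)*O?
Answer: 5865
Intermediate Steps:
D(t) = 2*t
O = 69 (O = 65 - 2*(-2) = 65 - 1*(-4) = 65 + 4 = 69)
(-5 + 90)*O = (-5 + 90)*69 = 85*69 = 5865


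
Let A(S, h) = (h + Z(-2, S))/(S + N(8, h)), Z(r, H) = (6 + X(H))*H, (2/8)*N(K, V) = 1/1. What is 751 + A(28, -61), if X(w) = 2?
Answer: 24195/32 ≈ 756.09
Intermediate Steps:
N(K, V) = 4 (N(K, V) = 4*(1/1) = 4*(1*1) = 4*1 = 4)
Z(r, H) = 8*H (Z(r, H) = (6 + 2)*H = 8*H)
A(S, h) = (h + 8*S)/(4 + S) (A(S, h) = (h + 8*S)/(S + 4) = (h + 8*S)/(4 + S))
751 + A(28, -61) = 751 + (-61 + 8*28)/(4 + 28) = 751 + (-61 + 224)/32 = 751 + (1/32)*163 = 751 + 163/32 = 24195/32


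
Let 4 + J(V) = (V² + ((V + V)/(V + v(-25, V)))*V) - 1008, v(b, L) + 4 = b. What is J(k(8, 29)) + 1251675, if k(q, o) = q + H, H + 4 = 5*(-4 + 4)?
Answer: 31266943/25 ≈ 1.2507e+6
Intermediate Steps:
v(b, L) = -4 + b
H = -4 (H = -4 + 5*(-4 + 4) = -4 + 5*0 = -4 + 0 = -4)
k(q, o) = -4 + q (k(q, o) = q - 4 = -4 + q)
J(V) = -1012 + V² + 2*V²/(-29 + V) (J(V) = -4 + ((V² + ((V + V)/(V + (-4 - 25)))*V) - 1008) = -4 + ((V² + ((2*V)/(V - 29))*V) - 1008) = -4 + ((V² + ((2*V)/(-29 + V))*V) - 1008) = -4 + ((V² + (2*V/(-29 + V))*V) - 1008) = -4 + ((V² + 2*V²/(-29 + V)) - 1008) = -4 + (-1008 + V² + 2*V²/(-29 + V)) = -1012 + V² + 2*V²/(-29 + V))
J(k(8, 29)) + 1251675 = (29348 + (-4 + 8)³ - 1012*(-4 + 8) - 27*(-4 + 8)²)/(-29 + (-4 + 8)) + 1251675 = (29348 + 4³ - 1012*4 - 27*4²)/(-29 + 4) + 1251675 = (29348 + 64 - 4048 - 27*16)/(-25) + 1251675 = -(29348 + 64 - 4048 - 432)/25 + 1251675 = -1/25*24932 + 1251675 = -24932/25 + 1251675 = 31266943/25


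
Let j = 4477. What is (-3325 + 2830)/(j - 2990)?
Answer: -495/1487 ≈ -0.33288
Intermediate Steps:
(-3325 + 2830)/(j - 2990) = (-3325 + 2830)/(4477 - 2990) = -495/1487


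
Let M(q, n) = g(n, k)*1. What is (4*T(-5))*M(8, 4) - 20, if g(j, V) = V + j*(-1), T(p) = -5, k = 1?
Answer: 40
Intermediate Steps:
g(j, V) = V - j
M(q, n) = 1 - n (M(q, n) = (1 - n)*1 = 1 - n)
(4*T(-5))*M(8, 4) - 20 = (4*(-5))*(1 - 1*4) - 20 = -20*(1 - 4) - 20 = -20*(-3) - 20 = 60 - 20 = 40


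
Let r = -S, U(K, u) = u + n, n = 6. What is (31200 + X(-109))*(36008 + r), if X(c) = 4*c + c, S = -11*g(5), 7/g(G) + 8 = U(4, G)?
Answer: 3313836155/3 ≈ 1.1046e+9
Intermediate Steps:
U(K, u) = 6 + u (U(K, u) = u + 6 = 6 + u)
g(G) = 7/(-2 + G) (g(G) = 7/(-8 + (6 + G)) = 7/(-2 + G))
S = -77/3 (S = -77/(-2 + 5) = -77/3 ≈ -25.667)
X(c) = 5*c
r = 77/3 (r = -1*(-77/3) = 77/3 ≈ 25.667)
(31200 + X(-109))*(36008 + r) = (31200 + 5*(-109))*(36008 + 77/3) = (31200 - 545)*(108101/3) = 30655*(108101/3) = 3313836155/3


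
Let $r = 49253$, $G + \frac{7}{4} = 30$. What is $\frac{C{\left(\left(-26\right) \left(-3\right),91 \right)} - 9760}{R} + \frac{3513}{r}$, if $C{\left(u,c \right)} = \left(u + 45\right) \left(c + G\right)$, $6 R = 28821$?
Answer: $\frac{1034384425}{946347142} \approx 1.093$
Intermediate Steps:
$G = \frac{113}{4}$ ($G = - \frac{7}{4} + 30 = \frac{113}{4} \approx 28.25$)
$R = \frac{9607}{2}$ ($R = \frac{1}{6} \cdot 28821 = \frac{9607}{2} \approx 4803.5$)
$C{\left(u,c \right)} = \left(45 + u\right) \left(\frac{113}{4} + c\right)$ ($C{\left(u,c \right)} = \left(u + 45\right) \left(c + \frac{113}{4}\right) = \left(45 + u\right) \left(\frac{113}{4} + c\right)$)
$\frac{C{\left(\left(-26\right) \left(-3\right),91 \right)} - 9760}{R} + \frac{3513}{r} = \frac{\left(\frac{5085}{4} + 45 \cdot 91 + \frac{113 \left(\left(-26\right) \left(-3\right)\right)}{4} + 91 \left(\left(-26\right) \left(-3\right)\right)\right) - 9760}{\frac{9607}{2}} + \frac{3513}{49253} = \left(\left(\frac{5085}{4} + 4095 + \frac{113}{4} \cdot 78 + 91 \cdot 78\right) - 9760\right) \frac{2}{9607} + 3513 \cdot \frac{1}{49253} = \left(\left(\frac{5085}{4} + 4095 + \frac{4407}{2} + 7098\right) - 9760\right) \frac{2}{9607} + \frac{3513}{49253} = \left(\frac{58671}{4} - 9760\right) \frac{2}{9607} + \frac{3513}{49253} = \frac{19631}{4} \cdot \frac{2}{9607} + \frac{3513}{49253} = \frac{19631}{19214} + \frac{3513}{49253} = \frac{1034384425}{946347142}$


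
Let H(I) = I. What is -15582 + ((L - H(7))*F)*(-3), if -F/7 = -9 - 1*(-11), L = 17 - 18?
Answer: -15918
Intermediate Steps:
L = -1
F = -14 (F = -7*(-9 - 1*(-11)) = -7*(-9 + 11) = -7*2 = -14)
-15582 + ((L - H(7))*F)*(-3) = -15582 + ((-1 - 1*7)*(-14))*(-3) = -15582 + ((-1 - 7)*(-14))*(-3) = -15582 - 8*(-14)*(-3) = -15582 + 112*(-3) = -15582 - 336 = -15918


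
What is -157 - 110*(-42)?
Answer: 4463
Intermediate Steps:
-157 - 110*(-42) = -157 + 4620 = 4463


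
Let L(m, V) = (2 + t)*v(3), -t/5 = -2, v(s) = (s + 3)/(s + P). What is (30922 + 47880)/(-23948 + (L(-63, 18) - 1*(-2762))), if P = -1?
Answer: -39401/10575 ≈ -3.7259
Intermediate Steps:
v(s) = (3 + s)/(-1 + s) (v(s) = (s + 3)/(s - 1) = (3 + s)/(-1 + s))
t = 10 (t = -5*(-2) = 10)
L(m, V) = 36 (L(m, V) = (2 + 10)*((3 + 3)/(-1 + 3)) = 12*(6/2) = 12*((1/2)*6) = 12*3 = 36)
(30922 + 47880)/(-23948 + (L(-63, 18) - 1*(-2762))) = (30922 + 47880)/(-23948 + (36 - 1*(-2762))) = 78802/(-23948 + (36 + 2762)) = 78802/(-23948 + 2798) = 78802/(-21150) = 78802*(-1/21150) = -39401/10575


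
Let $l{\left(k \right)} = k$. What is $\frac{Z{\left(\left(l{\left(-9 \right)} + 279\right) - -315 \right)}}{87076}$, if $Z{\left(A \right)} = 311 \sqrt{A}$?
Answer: $\frac{933 \sqrt{65}}{87076} \approx 0.086385$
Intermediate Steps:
$\frac{Z{\left(\left(l{\left(-9 \right)} + 279\right) - -315 \right)}}{87076} = \frac{311 \sqrt{\left(-9 + 279\right) - -315}}{87076} = 311 \sqrt{270 + 315} \cdot \frac{1}{87076} = 311 \sqrt{585} \cdot \frac{1}{87076} = 311 \cdot 3 \sqrt{65} \cdot \frac{1}{87076} = 933 \sqrt{65} \cdot \frac{1}{87076} = \frac{933 \sqrt{65}}{87076}$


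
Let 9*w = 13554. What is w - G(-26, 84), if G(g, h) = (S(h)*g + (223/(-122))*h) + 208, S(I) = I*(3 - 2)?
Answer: 221768/61 ≈ 3635.5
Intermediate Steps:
w = 1506 (w = (⅑)*13554 = 1506)
S(I) = I (S(I) = I*1 = I)
G(g, h) = 208 - 223*h/122 + g*h (G(g, h) = (h*g + (223/(-122))*h) + 208 = (g*h + (223*(-1/122))*h) + 208 = (g*h - 223*h/122) + 208 = (-223*h/122 + g*h) + 208 = 208 - 223*h/122 + g*h)
w - G(-26, 84) = 1506 - (208 - 223/122*84 - 26*84) = 1506 - (208 - 9366/61 - 2184) = 1506 - 1*(-129902/61) = 1506 + 129902/61 = 221768/61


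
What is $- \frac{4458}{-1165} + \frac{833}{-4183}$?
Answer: $\frac{17677369}{4873195} \approx 3.6275$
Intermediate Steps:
$- \frac{4458}{-1165} + \frac{833}{-4183} = \left(-4458\right) \left(- \frac{1}{1165}\right) + 833 \left(- \frac{1}{4183}\right) = \frac{4458}{1165} - \frac{833}{4183} = \frac{17677369}{4873195}$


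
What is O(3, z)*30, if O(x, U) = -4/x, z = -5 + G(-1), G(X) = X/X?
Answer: -40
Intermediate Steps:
G(X) = 1
z = -4 (z = -5 + 1 = -4)
O(x, U) = -4/x
O(3, z)*30 = -4/3*30 = -40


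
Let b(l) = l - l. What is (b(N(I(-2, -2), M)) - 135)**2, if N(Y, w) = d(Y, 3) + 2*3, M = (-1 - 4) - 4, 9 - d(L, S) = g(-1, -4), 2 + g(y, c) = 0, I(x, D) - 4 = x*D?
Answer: 18225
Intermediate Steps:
I(x, D) = 4 + D*x (I(x, D) = 4 + x*D = 4 + D*x)
g(y, c) = -2 (g(y, c) = -2 + 0 = -2)
d(L, S) = 11 (d(L, S) = 9 - 1*(-2) = 9 + 2 = 11)
M = -9 (M = -5 - 4 = -9)
N(Y, w) = 17 (N(Y, w) = 11 + 2*3 = 11 + 6 = 17)
b(l) = 0
(b(N(I(-2, -2), M)) - 135)**2 = (0 - 135)**2 = (-135)**2 = 18225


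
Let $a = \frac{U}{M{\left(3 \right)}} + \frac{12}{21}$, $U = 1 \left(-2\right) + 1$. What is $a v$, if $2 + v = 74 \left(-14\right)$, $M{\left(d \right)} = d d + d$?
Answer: $- \frac{7093}{14} \approx -506.64$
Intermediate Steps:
$M{\left(d \right)} = d + d^{2}$ ($M{\left(d \right)} = d^{2} + d = d + d^{2}$)
$v = -1038$ ($v = -2 + 74 \left(-14\right) = -2 - 1036 = -1038$)
$U = -1$ ($U = -2 + 1 = -1$)
$a = \frac{41}{84}$ ($a = - \frac{1}{3 \left(1 + 3\right)} + \frac{12}{21} = - \frac{1}{3 \cdot 4} + 12 \cdot \frac{1}{21} = - \frac{1}{12} + \frac{4}{7} = \frac{41}{84} \approx 0.4881$)
$a v = \frac{41}{84} \left(-1038\right) = - \frac{7093}{14}$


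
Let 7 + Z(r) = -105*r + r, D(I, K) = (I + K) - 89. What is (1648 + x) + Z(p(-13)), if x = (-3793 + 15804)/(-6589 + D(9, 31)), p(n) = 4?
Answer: 8119539/6638 ≈ 1223.2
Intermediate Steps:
D(I, K) = -89 + I + K
Z(r) = -7 - 104*r (Z(r) = -7 + (-105*r + r) = -7 - 104*r)
x = -12011/6638 (x = (-3793 + 15804)/(-6589 + (-89 + 9 + 31)) = 12011/(-6589 - 49) = 12011/(-6638) = 12011*(-1/6638) = -12011/6638 ≈ -1.8094)
(1648 + x) + Z(p(-13)) = (1648 - 12011/6638) + (-7 - 104*4) = 10927413/6638 + (-7 - 416) = 10927413/6638 - 423 = 8119539/6638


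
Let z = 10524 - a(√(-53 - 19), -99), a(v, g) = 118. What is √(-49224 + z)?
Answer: I*√38818 ≈ 197.02*I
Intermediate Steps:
z = 10406 (z = 10524 - 1*118 = 10524 - 118 = 10406)
√(-49224 + z) = √(-49224 + 10406) = √(-38818) = I*√38818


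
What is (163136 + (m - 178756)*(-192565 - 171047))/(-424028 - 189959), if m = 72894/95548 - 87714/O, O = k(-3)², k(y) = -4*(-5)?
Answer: -77725248901110277/733315373450 ≈ -1.0599e+5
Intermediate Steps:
k(y) = 20
O = 400 (O = 20² = 400)
m = -1043967459/4777400 (m = 72894/95548 - 87714/400 = 72894*(1/95548) - 87714*1/400 = 36447/47774 - 43857/200 = -1043967459/4777400 ≈ -218.52)
(163136 + (m - 178756)*(-192565 - 171047))/(-424028 - 189959) = (163136 + (-1043967459/4777400 - 178756)*(-192565 - 171047))/(-424028 - 189959) = (163136 - 855032881859/4777400*(-363612))/(-613987) = (163136 + 77725054059628677/1194350)*(-1/613987) = (77725248901110277/1194350)*(-1/613987) = -77725248901110277/733315373450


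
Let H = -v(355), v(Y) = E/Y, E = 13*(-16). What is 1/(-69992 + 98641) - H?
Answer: -5958637/10170395 ≈ -0.58588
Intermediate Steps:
E = -208
v(Y) = -208/Y
H = 208/355 (H = -(-208)/355 = -1*(-208/355) = 208/355 ≈ 0.58592)
1/(-69992 + 98641) - H = 1/(-69992 + 98641) - 1*208/355 = 1/28649 - 208/355 = -5958637/10170395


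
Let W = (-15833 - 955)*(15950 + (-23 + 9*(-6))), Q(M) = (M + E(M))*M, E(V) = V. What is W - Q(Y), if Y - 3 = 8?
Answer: -266476166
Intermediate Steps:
Y = 11 (Y = 3 + 8 = 11)
Q(M) = 2*M² (Q(M) = (M + M)*M = (2*M)*M = 2*M²)
W = -266475924 (W = -16788*(15950 + (-23 - 54)) = -16788*(15950 - 77) = -16788*15873 = -266475924)
W - Q(Y) = -266475924 - 2*11² = -266475924 - 2*121 = -266475924 - 1*242 = -266475924 - 242 = -266476166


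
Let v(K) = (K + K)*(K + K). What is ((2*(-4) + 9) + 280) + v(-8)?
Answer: 537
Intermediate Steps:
v(K) = 4*K² (v(K) = (2*K)*(2*K) = 4*K²)
((2*(-4) + 9) + 280) + v(-8) = ((2*(-4) + 9) + 280) + 4*(-8)² = ((-8 + 9) + 280) + 4*64 = (1 + 280) + 256 = 281 + 256 = 537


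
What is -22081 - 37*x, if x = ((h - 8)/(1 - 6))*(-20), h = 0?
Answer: -20897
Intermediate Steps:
x = -32 (x = ((0 - 8)/(1 - 6))*(-20) = -8/(-5)*(-20) = -8*(-1/5)*(-20) = (8/5)*(-20) = -32)
-22081 - 37*x = -22081 - 37*(-32) = -22081 - 1*(-1184) = -22081 + 1184 = -20897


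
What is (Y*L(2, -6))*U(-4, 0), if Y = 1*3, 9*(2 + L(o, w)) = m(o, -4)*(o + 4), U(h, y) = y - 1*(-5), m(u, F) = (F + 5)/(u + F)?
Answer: -35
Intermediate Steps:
m(u, F) = (5 + F)/(F + u)
U(h, y) = 5 + y (U(h, y) = y + 5 = 5 + y)
L(o, w) = -2 + (4 + o)/(9*(-4 + o)) (L(o, w) = -2 + (((5 - 4)/(-4 + o))*(o + 4))/9 = -2 + ((1/(-4 + o))*(4 + o))/9 = -2 + ((4 + o)/(-4 + o))/9 = -2 + (4 + o)/(9*(-4 + o)))
Y = 3
(Y*L(2, -6))*U(-4, 0) = (3*((76 - 17*2)/(9*(-4 + 2))))*(5 + 0) = (3*((⅑)*(76 - 34)/(-2)))*5 = (3*((⅑)*(-½)*42))*5 = (3*(-7/3))*5 = -7*5 = -35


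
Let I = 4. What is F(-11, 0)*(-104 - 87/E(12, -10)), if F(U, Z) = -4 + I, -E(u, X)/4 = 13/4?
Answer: 0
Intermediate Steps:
E(u, X) = -13 (E(u, X) = -52/4 = -4*13/4 = -13)
F(U, Z) = 0 (F(U, Z) = -4 + 4 = 0)
F(-11, 0)*(-104 - 87/E(12, -10)) = 0*(-104 - 87/(-13)) = 0*(-104 - 87*(-1/13)) = 0*(-104 + 87/13) = 0*(-1265/13) = 0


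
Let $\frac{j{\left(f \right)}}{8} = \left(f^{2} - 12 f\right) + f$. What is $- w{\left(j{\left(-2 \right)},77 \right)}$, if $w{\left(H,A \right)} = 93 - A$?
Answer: $-16$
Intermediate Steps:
$j{\left(f \right)} = - 88 f + 8 f^{2}$ ($j{\left(f \right)} = 8 \left(\left(f^{2} - 12 f\right) + f\right) = 8 \left(f^{2} - 11 f\right) = - 88 f + 8 f^{2}$)
$- w{\left(j{\left(-2 \right)},77 \right)} = - (93 - 77) = \left(-1\right) 16 = -16$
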